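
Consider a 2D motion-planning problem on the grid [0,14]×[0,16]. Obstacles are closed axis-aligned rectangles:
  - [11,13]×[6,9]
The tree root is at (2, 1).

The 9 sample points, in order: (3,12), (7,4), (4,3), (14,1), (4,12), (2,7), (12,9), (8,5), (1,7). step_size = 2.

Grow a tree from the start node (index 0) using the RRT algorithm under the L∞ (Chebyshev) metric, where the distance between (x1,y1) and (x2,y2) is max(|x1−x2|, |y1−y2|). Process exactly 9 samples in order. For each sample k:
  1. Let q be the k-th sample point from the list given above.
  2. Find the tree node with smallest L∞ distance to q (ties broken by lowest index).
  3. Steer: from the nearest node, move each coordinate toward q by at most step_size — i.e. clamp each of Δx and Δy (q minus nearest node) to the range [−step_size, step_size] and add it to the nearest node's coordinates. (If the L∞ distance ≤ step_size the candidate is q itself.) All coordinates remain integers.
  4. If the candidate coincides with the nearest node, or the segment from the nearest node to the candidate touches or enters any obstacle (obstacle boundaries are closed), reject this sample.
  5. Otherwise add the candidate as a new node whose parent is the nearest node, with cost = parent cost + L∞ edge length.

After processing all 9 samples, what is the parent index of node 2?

Parent of node 2: 1

1. q=(3,12) nearest=0 d=11 new=(3,3) → add node 1 parent=0 cost=2
2. q=(7,4) nearest=1 d=4 new=(5,4) → add node 2 parent=1 cost=4
3. q=(4,3) nearest=1 d=1 new=(4,3) → add node 3 parent=1 cost=3
4. q=(14,1) nearest=2 d=9 new=(7,2) → add node 4 parent=2 cost=6
5. q=(4,12) nearest=2 d=8 new=(4,6) → add node 5 parent=2 cost=6
6. q=(2,7) nearest=5 d=2 new=(2,7) → add node 6 parent=5 cost=8
7. q=(12,9) nearest=2 d=7 new=(7,6) → add node 7 parent=2 cost=6
8. q=(8,5) nearest=7 d=1 new=(8,5) → add node 8 parent=7 cost=7
9. q=(1,7) nearest=6 d=1 new=(1,7) → add node 9 parent=6 cost=9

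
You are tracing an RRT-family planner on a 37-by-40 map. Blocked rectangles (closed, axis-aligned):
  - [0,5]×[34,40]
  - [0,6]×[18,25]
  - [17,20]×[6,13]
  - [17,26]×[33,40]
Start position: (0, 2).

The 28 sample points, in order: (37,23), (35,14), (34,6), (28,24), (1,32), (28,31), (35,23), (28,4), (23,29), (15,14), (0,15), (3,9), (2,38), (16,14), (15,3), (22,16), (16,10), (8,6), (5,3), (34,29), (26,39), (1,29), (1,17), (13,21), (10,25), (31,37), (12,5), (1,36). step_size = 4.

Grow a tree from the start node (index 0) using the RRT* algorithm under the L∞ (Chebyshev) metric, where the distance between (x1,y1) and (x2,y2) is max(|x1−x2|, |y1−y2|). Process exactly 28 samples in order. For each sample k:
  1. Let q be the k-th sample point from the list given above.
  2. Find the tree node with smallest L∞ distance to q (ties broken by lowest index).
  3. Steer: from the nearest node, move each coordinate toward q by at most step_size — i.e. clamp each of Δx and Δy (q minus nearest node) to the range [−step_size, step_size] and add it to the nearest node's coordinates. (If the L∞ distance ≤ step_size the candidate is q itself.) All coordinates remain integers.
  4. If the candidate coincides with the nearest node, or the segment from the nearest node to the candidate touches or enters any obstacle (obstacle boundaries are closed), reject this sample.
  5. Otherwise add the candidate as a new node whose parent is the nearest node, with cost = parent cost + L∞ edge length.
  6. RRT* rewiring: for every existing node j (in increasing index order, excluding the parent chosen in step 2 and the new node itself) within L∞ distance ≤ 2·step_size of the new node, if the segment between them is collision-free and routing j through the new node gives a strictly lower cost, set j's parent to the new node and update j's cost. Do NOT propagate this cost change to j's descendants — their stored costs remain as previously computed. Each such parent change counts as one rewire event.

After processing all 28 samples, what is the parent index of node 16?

Parent of node 16: 7

1. q=(37,23) nearest=0 d=37 new=(4,6) → add node 1 parent=0 cost=4
2. q=(35,14) nearest=1 d=31 new=(8,10) → add node 2 parent=1 cost=8
3. q=(34,6) nearest=2 d=26 new=(12,6) → add node 3 parent=2 cost=12
4. q=(28,24) nearest=3 d=18 new=(16,10) → add node 4 parent=3 cost=16
5. q=(1,32) nearest=2 d=22 new=(4,14) → add node 5 parent=2 cost=12
6. q=(28,31) nearest=2 d=21 new=(12,14) → add node 6 parent=2 cost=12
7. q=(35,23) nearest=4 d=19 new=(20,14) → blocked by [17,20]×[6,13], reject
8. q=(28,4) nearest=4 d=12 new=(20,6) → blocked by [17,20]×[6,13], reject
9. q=(23,29) nearest=6 d=15 new=(16,18) → add node 7 parent=6 cost=16
10. q=(15,14) nearest=6 d=3 new=(15,14) → add node 8 parent=6 cost=15
11. q=(0,15) nearest=5 d=4 new=(0,15) → add node 9 parent=5 cost=16
12. q=(3,9) nearest=1 d=3 new=(3,9) → add node 10 parent=1 cost=7; rewire 9→10 (13<16)
13. q=(2,38) nearest=7 d=20 new=(12,22) → add node 11 parent=7 cost=20
14. q=(16,14) nearest=8 d=1 new=(16,14) → add node 12 parent=8 cost=16
15. q=(15,3) nearest=3 d=3 new=(15,3) → add node 13 parent=3 cost=15
16. q=(22,16) nearest=4 d=6 new=(20,14) → blocked by [17,20]×[6,13], reject
17. q=(16,10) nearest=4 d=0 → coincident, reject
18. q=(8,6) nearest=1 d=4 new=(8,6) → add node 14 parent=1 cost=8
19. q=(5,3) nearest=1 d=3 new=(5,3) → add node 15 parent=1 cost=7
20. q=(34,29) nearest=7 d=18 new=(20,22) → add node 16 parent=7 cost=20
21. q=(26,39) nearest=11 d=17 new=(16,26) → add node 17 parent=11 cost=24
22. q=(1,29) nearest=11 d=11 new=(8,26) → add node 18 parent=11 cost=24
23. q=(1,17) nearest=9 d=2 new=(1,17) → add node 19 parent=9 cost=15
24. q=(13,21) nearest=11 d=1 new=(13,21) → add node 20 parent=11 cost=21
25. q=(10,25) nearest=18 d=2 new=(10,25) → add node 21 parent=18 cost=26
26. q=(31,37) nearest=16 d=15 new=(24,26) → add node 22 parent=16 cost=24
27. q=(12,5) nearest=3 d=1 new=(12,5) → add node 23 parent=3 cost=13
28. q=(1,36) nearest=18 d=10 new=(4,30) → add node 24 parent=18 cost=28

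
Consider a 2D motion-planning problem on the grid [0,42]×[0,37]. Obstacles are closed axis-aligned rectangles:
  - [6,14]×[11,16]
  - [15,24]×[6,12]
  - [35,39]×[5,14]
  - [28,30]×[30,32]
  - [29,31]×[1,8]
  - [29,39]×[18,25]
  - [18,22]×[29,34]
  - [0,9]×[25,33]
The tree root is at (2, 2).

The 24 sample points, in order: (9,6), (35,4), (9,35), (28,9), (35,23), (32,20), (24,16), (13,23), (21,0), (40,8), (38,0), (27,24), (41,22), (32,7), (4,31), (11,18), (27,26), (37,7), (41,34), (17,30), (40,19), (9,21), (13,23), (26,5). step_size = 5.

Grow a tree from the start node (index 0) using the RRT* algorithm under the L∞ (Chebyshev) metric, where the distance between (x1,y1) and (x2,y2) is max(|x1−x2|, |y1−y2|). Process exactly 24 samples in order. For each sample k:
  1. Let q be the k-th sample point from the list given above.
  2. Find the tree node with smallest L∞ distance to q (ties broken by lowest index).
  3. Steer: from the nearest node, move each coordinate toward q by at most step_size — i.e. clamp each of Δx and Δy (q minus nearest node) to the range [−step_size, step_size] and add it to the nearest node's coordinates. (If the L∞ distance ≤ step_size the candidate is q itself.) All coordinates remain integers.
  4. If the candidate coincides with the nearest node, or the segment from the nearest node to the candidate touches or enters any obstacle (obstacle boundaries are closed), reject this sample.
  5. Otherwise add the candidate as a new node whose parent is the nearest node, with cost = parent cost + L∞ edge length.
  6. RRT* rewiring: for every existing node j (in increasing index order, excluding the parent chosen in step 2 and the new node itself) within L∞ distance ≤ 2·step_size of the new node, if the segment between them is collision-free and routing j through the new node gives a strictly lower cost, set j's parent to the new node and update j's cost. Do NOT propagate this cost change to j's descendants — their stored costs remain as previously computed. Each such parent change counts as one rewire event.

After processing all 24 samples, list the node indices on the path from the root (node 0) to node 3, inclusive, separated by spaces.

1. q=(9,6) nearest=0 d=7 new=(7,6) → add node 1 parent=0 cost=5
2. q=(35,4) nearest=1 d=28 new=(12,4) → add node 2 parent=1 cost=10
3. q=(9,35) nearest=1 d=29 new=(9,11) → blocked by [6,14]×[11,16], reject
4. q=(28,9) nearest=2 d=16 new=(17,9) → blocked by [15,24]×[6,12], reject
5. q=(35,23) nearest=2 d=23 new=(17,9) → blocked by [15,24]×[6,12], reject
6. q=(32,20) nearest=2 d=20 new=(17,9) → blocked by [15,24]×[6,12], reject
7. q=(24,16) nearest=2 d=12 new=(17,9) → blocked by [15,24]×[6,12], reject
8. q=(13,23) nearest=1 d=17 new=(12,11) → blocked by [6,14]×[11,16], reject
9. q=(21,0) nearest=2 d=9 new=(17,0) → add node 3 parent=2 cost=15
10. q=(40,8) nearest=3 d=23 new=(22,5) → add node 4 parent=3 cost=20
11. q=(38,0) nearest=4 d=16 new=(27,0) → add node 5 parent=4 cost=25
12. q=(27,24) nearest=4 d=19 new=(27,10) → blocked by [15,24]×[6,12], reject
13. q=(41,22) nearest=4 d=19 new=(27,10) → blocked by [15,24]×[6,12], reject
14. q=(32,7) nearest=5 d=7 new=(32,5) → blocked by [29,31]×[1,8], reject
15. q=(4,31) nearest=1 d=25 new=(4,11) → add node 6 parent=1 cost=10
16. q=(11,18) nearest=6 d=7 new=(9,16) → blocked by [6,14]×[11,16], reject
17. q=(27,26) nearest=1 d=20 new=(12,11) → blocked by [6,14]×[11,16], reject
18. q=(37,7) nearest=5 d=10 new=(32,5) → blocked by [29,31]×[1,8], reject
19. q=(41,34) nearest=4 d=29 new=(27,10) → blocked by [15,24]×[6,12], reject
20. q=(17,30) nearest=6 d=19 new=(9,16) → blocked by [6,14]×[11,16], reject
21. q=(40,19) nearest=4 d=18 new=(27,10) → blocked by [15,24]×[6,12], reject
22. q=(9,21) nearest=6 d=10 new=(9,16) → blocked by [6,14]×[11,16], reject
23. q=(13,23) nearest=6 d=12 new=(9,16) → blocked by [6,14]×[11,16], reject
24. q=(26,5) nearest=4 d=4 new=(26,5) → add node 7 parent=4 cost=24

Path: 0 1 2 3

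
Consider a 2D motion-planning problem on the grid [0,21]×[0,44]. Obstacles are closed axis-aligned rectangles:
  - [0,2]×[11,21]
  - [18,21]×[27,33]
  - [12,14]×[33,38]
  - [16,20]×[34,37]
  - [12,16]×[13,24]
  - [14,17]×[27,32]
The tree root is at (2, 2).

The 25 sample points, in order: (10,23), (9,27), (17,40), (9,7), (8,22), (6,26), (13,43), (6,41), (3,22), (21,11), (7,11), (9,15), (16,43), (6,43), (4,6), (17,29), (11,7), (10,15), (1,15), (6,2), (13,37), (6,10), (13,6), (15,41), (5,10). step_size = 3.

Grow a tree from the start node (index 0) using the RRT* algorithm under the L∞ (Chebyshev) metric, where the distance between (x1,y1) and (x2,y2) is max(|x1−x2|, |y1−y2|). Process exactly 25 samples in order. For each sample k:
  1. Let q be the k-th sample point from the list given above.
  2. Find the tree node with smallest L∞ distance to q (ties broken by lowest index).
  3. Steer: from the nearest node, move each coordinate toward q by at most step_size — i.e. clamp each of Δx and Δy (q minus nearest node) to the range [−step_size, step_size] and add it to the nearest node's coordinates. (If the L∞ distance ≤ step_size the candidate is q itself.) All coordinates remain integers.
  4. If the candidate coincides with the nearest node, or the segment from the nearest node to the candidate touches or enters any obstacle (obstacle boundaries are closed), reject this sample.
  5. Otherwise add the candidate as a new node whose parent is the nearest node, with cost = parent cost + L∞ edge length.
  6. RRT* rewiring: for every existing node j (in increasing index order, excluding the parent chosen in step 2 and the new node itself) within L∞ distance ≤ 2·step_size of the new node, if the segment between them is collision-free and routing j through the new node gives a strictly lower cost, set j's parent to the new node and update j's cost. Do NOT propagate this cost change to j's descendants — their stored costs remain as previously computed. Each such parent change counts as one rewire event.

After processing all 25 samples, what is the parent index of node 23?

1. q=(10,23) nearest=0 d=21 new=(5,5) → add node 1 parent=0 cost=3
2. q=(9,27) nearest=1 d=22 new=(8,8) → add node 2 parent=1 cost=6
3. q=(17,40) nearest=2 d=32 new=(11,11) → add node 3 parent=2 cost=9
4. q=(9,7) nearest=2 d=1 new=(9,7) → add node 4 parent=2 cost=7
5. q=(8,22) nearest=3 d=11 new=(8,14) → add node 5 parent=3 cost=12
6. q=(6,26) nearest=5 d=12 new=(6,17) → add node 6 parent=5 cost=15
7. q=(13,43) nearest=6 d=26 new=(9,20) → add node 7 parent=6 cost=18
8. q=(6,41) nearest=7 d=21 new=(6,23) → add node 8 parent=7 cost=21
9. q=(3,22) nearest=8 d=3 new=(3,22) → add node 9 parent=8 cost=24
10. q=(21,11) nearest=3 d=10 new=(14,11) → add node 10 parent=3 cost=12
11. q=(7,11) nearest=2 d=3 new=(7,11) → add node 11 parent=2 cost=9
12. q=(9,15) nearest=5 d=1 new=(9,15) → add node 12 parent=5 cost=13
13. q=(16,43) nearest=8 d=20 new=(9,26) → add node 13 parent=8 cost=24
14. q=(6,43) nearest=13 d=17 new=(6,29) → add node 14 parent=13 cost=27
15. q=(4,6) nearest=1 d=1 new=(4,6) → add node 15 parent=1 cost=4
16. q=(17,29) nearest=13 d=8 new=(12,29) → add node 16 parent=13 cost=27
17. q=(11,7) nearest=4 d=2 new=(11,7) → add node 17 parent=4 cost=9
18. q=(10,15) nearest=12 d=1 new=(10,15) → add node 18 parent=12 cost=14
19. q=(1,15) nearest=6 d=5 new=(3,15) → add node 19 parent=6 cost=18
20. q=(6,2) nearest=1 d=3 new=(6,2) → add node 20 parent=1 cost=6
21. q=(13,37) nearest=14 d=8 new=(9,32) → add node 21 parent=14 cost=30
22. q=(6,10) nearest=11 d=1 new=(6,10) → add node 22 parent=11 cost=10; rewire 19→22 (15<18)
23. q=(13,6) nearest=17 d=2 new=(13,6) → add node 23 parent=17 cost=11
24. q=(15,41) nearest=21 d=9 new=(12,35) → blocked by [12,14]×[33,38], reject
25. q=(5,10) nearest=22 d=1 new=(5,10) → add node 24 parent=22 cost=11

Parent of node 23: 17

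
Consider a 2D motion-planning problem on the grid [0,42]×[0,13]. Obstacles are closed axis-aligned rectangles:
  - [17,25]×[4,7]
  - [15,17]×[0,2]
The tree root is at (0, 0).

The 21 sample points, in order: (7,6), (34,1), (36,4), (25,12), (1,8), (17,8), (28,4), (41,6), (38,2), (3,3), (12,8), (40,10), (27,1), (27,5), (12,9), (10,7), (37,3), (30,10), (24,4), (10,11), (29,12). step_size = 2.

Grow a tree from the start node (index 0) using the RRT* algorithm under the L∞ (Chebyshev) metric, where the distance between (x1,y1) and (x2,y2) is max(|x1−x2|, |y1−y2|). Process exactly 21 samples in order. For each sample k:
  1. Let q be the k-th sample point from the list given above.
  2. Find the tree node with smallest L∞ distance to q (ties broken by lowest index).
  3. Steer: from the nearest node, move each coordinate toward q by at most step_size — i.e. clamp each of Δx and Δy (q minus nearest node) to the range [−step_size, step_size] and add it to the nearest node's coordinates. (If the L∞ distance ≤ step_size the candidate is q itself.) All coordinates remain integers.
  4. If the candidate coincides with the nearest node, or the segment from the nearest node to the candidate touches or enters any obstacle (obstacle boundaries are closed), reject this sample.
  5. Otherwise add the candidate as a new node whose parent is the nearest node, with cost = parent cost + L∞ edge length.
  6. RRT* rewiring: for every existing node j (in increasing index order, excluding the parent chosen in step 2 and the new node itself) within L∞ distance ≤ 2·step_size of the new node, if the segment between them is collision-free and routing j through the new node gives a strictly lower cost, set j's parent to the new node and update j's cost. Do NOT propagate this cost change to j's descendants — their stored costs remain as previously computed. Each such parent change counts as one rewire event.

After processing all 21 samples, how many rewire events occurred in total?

Rewire events: 1

1. q=(7,6) nearest=0 d=7 new=(2,2) → add node 1 parent=0 cost=2
2. q=(34,1) nearest=1 d=32 new=(4,1) → add node 2 parent=1 cost=4
3. q=(36,4) nearest=2 d=32 new=(6,3) → add node 3 parent=2 cost=6
4. q=(25,12) nearest=3 d=19 new=(8,5) → add node 4 parent=3 cost=8
5. q=(1,8) nearest=3 d=5 new=(4,5) → add node 5 parent=3 cost=8
6. q=(17,8) nearest=4 d=9 new=(10,7) → add node 6 parent=4 cost=10
7. q=(28,4) nearest=6 d=18 new=(12,5) → add node 7 parent=6 cost=12
8. q=(41,6) nearest=7 d=29 new=(14,6) → add node 8 parent=7 cost=14
9. q=(38,2) nearest=8 d=24 new=(16,4) → add node 9 parent=8 cost=16
10. q=(3,3) nearest=1 d=1 new=(3,3) → add node 10 parent=1 cost=3; rewire 5→10 (5<8)
11. q=(12,8) nearest=6 d=2 new=(12,8) → add node 11 parent=6 cost=12
12. q=(40,10) nearest=9 d=24 new=(18,6) → blocked by [17,25]×[4,7], reject
13. q=(27,1) nearest=9 d=11 new=(18,2) → add node 12 parent=9 cost=18
14. q=(27,5) nearest=12 d=9 new=(20,4) → blocked by [17,25]×[4,7], reject
15. q=(12,9) nearest=11 d=1 new=(12,9) → add node 13 parent=11 cost=13
16. q=(10,7) nearest=6 d=0 → coincident, reject
17. q=(37,3) nearest=12 d=19 new=(20,3) → add node 14 parent=12 cost=20
18. q=(30,10) nearest=14 d=10 new=(22,5) → blocked by [17,25]×[4,7], reject
19. q=(24,4) nearest=14 d=4 new=(22,4) → blocked by [17,25]×[4,7], reject
20. q=(10,11) nearest=13 d=2 new=(10,11) → add node 15 parent=13 cost=15
21. q=(29,12) nearest=14 d=9 new=(22,5) → blocked by [17,25]×[4,7], reject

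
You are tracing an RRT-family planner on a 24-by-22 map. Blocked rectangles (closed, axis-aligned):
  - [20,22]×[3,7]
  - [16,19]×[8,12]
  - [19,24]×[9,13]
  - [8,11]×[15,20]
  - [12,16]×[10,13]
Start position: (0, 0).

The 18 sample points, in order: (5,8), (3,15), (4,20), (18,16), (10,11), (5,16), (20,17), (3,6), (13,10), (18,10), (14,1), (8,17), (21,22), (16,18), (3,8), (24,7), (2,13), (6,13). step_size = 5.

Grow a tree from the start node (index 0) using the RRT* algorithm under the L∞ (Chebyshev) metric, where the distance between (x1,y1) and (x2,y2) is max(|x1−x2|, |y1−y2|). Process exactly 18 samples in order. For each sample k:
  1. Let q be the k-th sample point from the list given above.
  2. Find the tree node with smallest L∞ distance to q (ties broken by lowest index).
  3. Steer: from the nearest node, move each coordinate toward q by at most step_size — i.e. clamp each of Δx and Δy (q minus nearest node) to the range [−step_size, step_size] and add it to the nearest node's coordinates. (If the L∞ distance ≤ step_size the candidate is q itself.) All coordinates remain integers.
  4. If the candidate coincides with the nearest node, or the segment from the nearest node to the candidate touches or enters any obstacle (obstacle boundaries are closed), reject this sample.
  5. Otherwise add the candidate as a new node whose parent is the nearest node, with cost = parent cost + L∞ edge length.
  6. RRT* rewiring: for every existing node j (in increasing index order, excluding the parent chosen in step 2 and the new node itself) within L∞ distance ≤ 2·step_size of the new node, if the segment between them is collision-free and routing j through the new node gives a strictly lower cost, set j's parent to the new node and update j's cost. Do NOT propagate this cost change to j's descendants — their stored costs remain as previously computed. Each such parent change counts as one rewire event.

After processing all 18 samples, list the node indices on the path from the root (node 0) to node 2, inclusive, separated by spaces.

Path: 0 1 2

1. q=(5,8) nearest=0 d=8 new=(5,5) → add node 1 parent=0 cost=5
2. q=(3,15) nearest=1 d=10 new=(3,10) → add node 2 parent=1 cost=10
3. q=(4,20) nearest=2 d=10 new=(4,15) → add node 3 parent=2 cost=15
4. q=(18,16) nearest=1 d=13 new=(10,10) → add node 4 parent=1 cost=10
5. q=(10,11) nearest=4 d=1 new=(10,11) → add node 5 parent=4 cost=11
6. q=(5,16) nearest=3 d=1 new=(5,16) → add node 6 parent=3 cost=16
7. q=(20,17) nearest=4 d=10 new=(15,15) → blocked by [12,16]×[10,13], reject
8. q=(3,6) nearest=1 d=2 new=(3,6) → add node 7 parent=1 cost=7
9. q=(13,10) nearest=4 d=3 new=(13,10) → blocked by [12,16]×[10,13], reject
10. q=(18,10) nearest=4 d=8 new=(15,10) → blocked by [12,16]×[10,13], reject
11. q=(14,1) nearest=1 d=9 new=(10,1) → add node 8 parent=1 cost=10
12. q=(8,17) nearest=6 d=3 new=(8,17) → blocked by [8,11]×[15,20], reject
13. q=(21,22) nearest=5 d=11 new=(15,16) → blocked by [12,16]×[10,13], reject
14. q=(16,18) nearest=5 d=7 new=(15,16) → blocked by [12,16]×[10,13], reject
15. q=(3,8) nearest=2 d=2 new=(3,8) → add node 9 parent=2 cost=12
16. q=(24,7) nearest=4 d=14 new=(15,7) → add node 10 parent=4 cost=15
17. q=(2,13) nearest=3 d=2 new=(2,13) → add node 11 parent=3 cost=17
18. q=(6,13) nearest=3 d=2 new=(6,13) → add node 12 parent=3 cost=17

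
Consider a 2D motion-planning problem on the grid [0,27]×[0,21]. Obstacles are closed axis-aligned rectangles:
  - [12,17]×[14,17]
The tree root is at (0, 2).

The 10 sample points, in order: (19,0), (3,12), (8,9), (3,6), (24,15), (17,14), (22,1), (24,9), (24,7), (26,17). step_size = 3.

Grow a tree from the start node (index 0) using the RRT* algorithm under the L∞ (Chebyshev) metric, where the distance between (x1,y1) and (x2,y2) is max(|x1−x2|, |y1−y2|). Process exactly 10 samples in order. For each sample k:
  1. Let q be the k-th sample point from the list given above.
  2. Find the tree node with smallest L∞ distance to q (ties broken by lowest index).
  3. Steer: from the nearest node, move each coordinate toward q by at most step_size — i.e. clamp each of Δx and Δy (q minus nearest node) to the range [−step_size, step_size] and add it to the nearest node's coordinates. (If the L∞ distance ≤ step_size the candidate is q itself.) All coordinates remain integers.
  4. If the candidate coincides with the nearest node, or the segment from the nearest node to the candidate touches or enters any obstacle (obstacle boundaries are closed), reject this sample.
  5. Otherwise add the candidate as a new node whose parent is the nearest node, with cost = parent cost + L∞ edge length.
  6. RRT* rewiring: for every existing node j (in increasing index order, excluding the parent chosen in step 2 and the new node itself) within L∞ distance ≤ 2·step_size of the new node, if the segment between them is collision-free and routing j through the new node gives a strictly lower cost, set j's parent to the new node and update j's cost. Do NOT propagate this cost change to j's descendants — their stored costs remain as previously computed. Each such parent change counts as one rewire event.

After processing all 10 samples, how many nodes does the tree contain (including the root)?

Node count: 10

1. q=(19,0) nearest=0 d=19 new=(3,0) → add node 1 parent=0 cost=3
2. q=(3,12) nearest=0 d=10 new=(3,5) → add node 2 parent=0 cost=3
3. q=(8,9) nearest=2 d=5 new=(6,8) → add node 3 parent=2 cost=6
4. q=(3,6) nearest=2 d=1 new=(3,6) → add node 4 parent=2 cost=4
5. q=(24,15) nearest=3 d=18 new=(9,11) → add node 5 parent=3 cost=9
6. q=(17,14) nearest=5 d=8 new=(12,14) → blocked by [12,17]×[14,17], reject
7. q=(22,1) nearest=5 d=13 new=(12,8) → add node 6 parent=5 cost=12
8. q=(24,9) nearest=6 d=12 new=(15,9) → add node 7 parent=6 cost=15
9. q=(24,7) nearest=7 d=9 new=(18,7) → add node 8 parent=7 cost=18
10. q=(26,17) nearest=8 d=10 new=(21,10) → add node 9 parent=8 cost=21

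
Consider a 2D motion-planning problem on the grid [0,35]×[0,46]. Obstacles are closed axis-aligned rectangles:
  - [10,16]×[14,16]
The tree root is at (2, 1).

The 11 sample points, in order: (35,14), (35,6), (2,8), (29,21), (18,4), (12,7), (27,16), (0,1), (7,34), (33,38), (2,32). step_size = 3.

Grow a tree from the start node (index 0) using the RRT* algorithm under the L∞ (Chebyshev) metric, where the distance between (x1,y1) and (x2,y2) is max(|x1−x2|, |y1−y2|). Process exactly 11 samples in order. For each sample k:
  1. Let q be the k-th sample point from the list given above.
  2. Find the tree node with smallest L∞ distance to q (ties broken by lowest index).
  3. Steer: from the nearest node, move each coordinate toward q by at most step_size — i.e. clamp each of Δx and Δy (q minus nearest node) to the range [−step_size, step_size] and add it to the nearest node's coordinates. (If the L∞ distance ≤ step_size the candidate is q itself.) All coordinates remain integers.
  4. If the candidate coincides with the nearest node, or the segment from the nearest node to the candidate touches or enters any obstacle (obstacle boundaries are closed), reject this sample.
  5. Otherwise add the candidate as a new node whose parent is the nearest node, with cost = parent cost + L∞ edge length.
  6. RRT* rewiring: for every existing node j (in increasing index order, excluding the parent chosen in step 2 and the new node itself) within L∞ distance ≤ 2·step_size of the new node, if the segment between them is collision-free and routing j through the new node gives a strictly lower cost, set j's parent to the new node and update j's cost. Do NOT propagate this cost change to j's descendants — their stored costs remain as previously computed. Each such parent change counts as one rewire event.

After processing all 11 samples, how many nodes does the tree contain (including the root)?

1. q=(35,14) nearest=0 d=33 new=(5,4) → add node 1 parent=0 cost=3
2. q=(35,6) nearest=1 d=30 new=(8,6) → add node 2 parent=1 cost=6
3. q=(2,8) nearest=1 d=4 new=(2,7) → add node 3 parent=1 cost=6
4. q=(29,21) nearest=2 d=21 new=(11,9) → add node 4 parent=2 cost=9
5. q=(18,4) nearest=4 d=7 new=(14,6) → add node 5 parent=4 cost=12
6. q=(12,7) nearest=4 d=2 new=(12,7) → add node 6 parent=4 cost=11
7. q=(27,16) nearest=5 d=13 new=(17,9) → add node 7 parent=5 cost=15
8. q=(0,1) nearest=0 d=2 new=(0,1) → add node 8 parent=0 cost=2
9. q=(7,34) nearest=4 d=25 new=(8,12) → add node 9 parent=4 cost=12
10. q=(33,38) nearest=9 d=26 new=(11,15) → blocked by [10,16]×[14,16], reject
11. q=(2,32) nearest=9 d=20 new=(5,15) → add node 10 parent=9 cost=15

Node count: 11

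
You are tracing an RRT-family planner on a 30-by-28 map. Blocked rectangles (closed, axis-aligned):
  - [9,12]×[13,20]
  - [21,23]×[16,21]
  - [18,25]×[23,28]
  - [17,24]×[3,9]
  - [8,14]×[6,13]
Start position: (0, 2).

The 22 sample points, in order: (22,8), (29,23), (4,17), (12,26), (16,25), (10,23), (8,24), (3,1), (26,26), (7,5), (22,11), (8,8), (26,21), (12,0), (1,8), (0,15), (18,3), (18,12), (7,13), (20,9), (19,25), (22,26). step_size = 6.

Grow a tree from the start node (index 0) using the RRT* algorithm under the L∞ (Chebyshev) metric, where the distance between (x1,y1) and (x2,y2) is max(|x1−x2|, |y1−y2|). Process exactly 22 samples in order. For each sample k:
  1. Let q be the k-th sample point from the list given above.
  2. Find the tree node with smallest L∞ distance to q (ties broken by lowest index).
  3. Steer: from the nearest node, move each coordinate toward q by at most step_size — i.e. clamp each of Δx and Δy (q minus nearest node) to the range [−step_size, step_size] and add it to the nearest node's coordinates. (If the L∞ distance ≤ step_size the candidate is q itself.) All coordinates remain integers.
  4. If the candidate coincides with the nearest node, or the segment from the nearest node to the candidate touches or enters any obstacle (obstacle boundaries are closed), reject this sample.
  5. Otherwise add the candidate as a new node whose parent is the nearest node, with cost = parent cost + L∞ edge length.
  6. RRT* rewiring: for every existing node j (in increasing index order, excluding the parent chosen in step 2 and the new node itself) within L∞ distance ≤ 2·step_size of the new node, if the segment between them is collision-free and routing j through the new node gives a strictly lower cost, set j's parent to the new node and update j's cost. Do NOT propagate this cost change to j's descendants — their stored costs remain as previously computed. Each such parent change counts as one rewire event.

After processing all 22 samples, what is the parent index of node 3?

Parent of node 3: 2

1. q=(22,8) nearest=0 d=22 new=(6,8) → add node 1 parent=0 cost=6
2. q=(29,23) nearest=1 d=23 new=(12,14) → blocked by [9,12]×[13,20], reject
3. q=(4,17) nearest=1 d=9 new=(4,14) → add node 2 parent=1 cost=12
4. q=(12,26) nearest=2 d=12 new=(10,20) → blocked by [9,12]×[13,20], reject
5. q=(16,25) nearest=2 d=12 new=(10,20) → blocked by [9,12]×[13,20], reject
6. q=(10,23) nearest=2 d=9 new=(10,20) → blocked by [9,12]×[13,20], reject
7. q=(8,24) nearest=2 d=10 new=(8,20) → add node 3 parent=2 cost=18
8. q=(3,1) nearest=0 d=3 new=(3,1) → add node 4 parent=0 cost=3
9. q=(26,26) nearest=3 d=18 new=(14,26) → add node 5 parent=3 cost=24
10. q=(7,5) nearest=1 d=3 new=(7,5) → add node 6 parent=1 cost=9
11. q=(22,11) nearest=3 d=14 new=(14,14) → blocked by [9,12]×[13,20], reject
12. q=(8,8) nearest=1 d=2 new=(8,8) → blocked by [8,14]×[6,13], reject
13. q=(26,21) nearest=5 d=12 new=(20,21) → add node 7 parent=5 cost=30
14. q=(12,0) nearest=6 d=5 new=(12,0) → add node 8 parent=6 cost=14
15. q=(1,8) nearest=1 d=5 new=(1,8) → add node 9 parent=1 cost=11
16. q=(0,15) nearest=2 d=4 new=(0,15) → add node 10 parent=2 cost=16
17. q=(18,3) nearest=8 d=6 new=(18,3) → blocked by [17,24]×[3,9], reject
18. q=(18,12) nearest=7 d=9 new=(18,15) → add node 11 parent=7 cost=36
19. q=(7,13) nearest=2 d=3 new=(7,13) → add node 12 parent=2 cost=15
20. q=(20,9) nearest=11 d=6 new=(20,9) → blocked by [17,24]×[3,9], reject
21. q=(19,25) nearest=7 d=4 new=(19,25) → blocked by [18,25]×[23,28], reject
22. q=(22,26) nearest=7 d=5 new=(22,26) → blocked by [18,25]×[23,28], reject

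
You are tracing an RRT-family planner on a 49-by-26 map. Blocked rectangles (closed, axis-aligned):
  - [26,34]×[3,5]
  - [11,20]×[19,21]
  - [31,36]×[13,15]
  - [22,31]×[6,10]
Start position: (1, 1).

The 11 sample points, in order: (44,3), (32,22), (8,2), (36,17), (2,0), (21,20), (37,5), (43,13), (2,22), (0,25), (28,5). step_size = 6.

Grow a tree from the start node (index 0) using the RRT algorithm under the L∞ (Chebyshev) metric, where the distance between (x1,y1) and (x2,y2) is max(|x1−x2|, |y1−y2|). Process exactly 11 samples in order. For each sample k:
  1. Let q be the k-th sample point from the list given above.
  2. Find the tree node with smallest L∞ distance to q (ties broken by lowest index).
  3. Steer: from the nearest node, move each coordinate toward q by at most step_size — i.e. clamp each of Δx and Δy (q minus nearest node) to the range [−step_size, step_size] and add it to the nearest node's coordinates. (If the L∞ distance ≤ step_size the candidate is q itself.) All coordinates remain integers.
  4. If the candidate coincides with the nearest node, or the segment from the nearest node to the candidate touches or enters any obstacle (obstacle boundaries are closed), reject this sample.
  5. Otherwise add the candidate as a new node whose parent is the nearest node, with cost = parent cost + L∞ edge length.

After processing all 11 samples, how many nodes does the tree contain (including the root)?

1. q=(44,3) nearest=0 d=43 new=(7,3) → add node 1 parent=0 cost=6
2. q=(32,22) nearest=1 d=25 new=(13,9) → add node 2 parent=1 cost=12
3. q=(8,2) nearest=1 d=1 new=(8,2) → add node 3 parent=1 cost=7
4. q=(36,17) nearest=2 d=23 new=(19,15) → add node 4 parent=2 cost=18
5. q=(2,0) nearest=0 d=1 new=(2,0) → add node 5 parent=0 cost=1
6. q=(21,20) nearest=4 d=5 new=(21,20) → add node 6 parent=4 cost=23
7. q=(37,5) nearest=6 d=16 new=(27,14) → add node 7 parent=6 cost=29
8. q=(43,13) nearest=7 d=16 new=(33,13) → blocked by [31,36]×[13,15], reject
9. q=(2,22) nearest=2 d=13 new=(7,15) → add node 8 parent=2 cost=18
10. q=(0,25) nearest=8 d=10 new=(1,21) → add node 9 parent=8 cost=24
11. q=(28,5) nearest=7 d=9 new=(28,8) → blocked by [22,31]×[6,10], reject

Node count: 10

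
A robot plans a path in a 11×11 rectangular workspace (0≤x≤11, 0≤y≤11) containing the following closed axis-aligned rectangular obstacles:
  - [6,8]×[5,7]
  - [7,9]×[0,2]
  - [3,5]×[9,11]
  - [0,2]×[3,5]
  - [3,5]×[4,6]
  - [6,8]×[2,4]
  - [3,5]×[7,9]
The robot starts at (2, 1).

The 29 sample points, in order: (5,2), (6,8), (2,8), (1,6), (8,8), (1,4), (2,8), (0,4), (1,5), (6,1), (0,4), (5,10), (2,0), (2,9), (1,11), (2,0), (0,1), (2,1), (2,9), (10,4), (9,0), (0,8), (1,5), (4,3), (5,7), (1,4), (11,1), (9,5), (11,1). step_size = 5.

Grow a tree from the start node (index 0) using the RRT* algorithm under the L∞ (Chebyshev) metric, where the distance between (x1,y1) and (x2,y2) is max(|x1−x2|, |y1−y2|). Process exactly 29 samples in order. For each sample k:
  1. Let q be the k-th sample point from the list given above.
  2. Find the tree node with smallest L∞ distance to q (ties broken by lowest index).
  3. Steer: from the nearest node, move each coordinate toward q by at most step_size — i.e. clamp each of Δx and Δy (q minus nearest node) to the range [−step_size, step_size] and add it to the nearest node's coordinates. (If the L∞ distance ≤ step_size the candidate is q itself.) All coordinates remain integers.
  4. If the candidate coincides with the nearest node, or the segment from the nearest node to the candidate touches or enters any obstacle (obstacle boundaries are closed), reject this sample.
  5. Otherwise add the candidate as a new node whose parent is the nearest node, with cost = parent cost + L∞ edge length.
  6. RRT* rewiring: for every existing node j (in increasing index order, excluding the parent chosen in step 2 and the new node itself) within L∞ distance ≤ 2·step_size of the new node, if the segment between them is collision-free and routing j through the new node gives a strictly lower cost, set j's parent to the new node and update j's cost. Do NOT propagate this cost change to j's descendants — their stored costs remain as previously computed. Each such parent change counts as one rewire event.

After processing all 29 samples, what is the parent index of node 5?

Parent of node 5: 1

1. q=(5,2) nearest=0 d=3 new=(5,2) → add node 1 parent=0 cost=3
2. q=(6,8) nearest=1 d=6 new=(6,7) → blocked by [6,8]×[5,7], reject
3. q=(2,8) nearest=1 d=6 new=(2,7) → blocked by [3,5]×[4,6], reject
4. q=(1,6) nearest=1 d=4 new=(1,6) → blocked by [0,2]×[3,5], reject
5. q=(8,8) nearest=1 d=6 new=(8,7) → blocked by [6,8]×[5,7], reject
6. q=(1,4) nearest=0 d=3 new=(1,4) → blocked by [0,2]×[3,5], reject
7. q=(2,8) nearest=1 d=6 new=(2,7) → blocked by [3,5]×[4,6], reject
8. q=(0,4) nearest=0 d=3 new=(0,4) → blocked by [0,2]×[3,5], reject
9. q=(1,5) nearest=0 d=4 new=(1,5) → blocked by [0,2]×[3,5], reject
10. q=(6,1) nearest=1 d=1 new=(6,1) → add node 2 parent=1 cost=4
11. q=(0,4) nearest=0 d=3 new=(0,4) → blocked by [0,2]×[3,5], reject
12. q=(5,10) nearest=1 d=8 new=(5,7) → blocked by [3,5]×[4,6], reject
13. q=(2,0) nearest=0 d=1 new=(2,0) → add node 3 parent=0 cost=1
14. q=(2,9) nearest=1 d=7 new=(2,7) → blocked by [3,5]×[4,6], reject
15. q=(1,11) nearest=1 d=9 new=(1,7) → blocked by [3,5]×[4,6], reject
16. q=(2,0) nearest=3 d=0 → coincident, reject
17. q=(0,1) nearest=0 d=2 new=(0,1) → add node 4 parent=0 cost=2
18. q=(2,1) nearest=0 d=0 → coincident, reject
19. q=(2,9) nearest=1 d=7 new=(2,7) → blocked by [3,5]×[4,6], reject
20. q=(10,4) nearest=2 d=4 new=(10,4) → blocked by [7,9]×[0,2], reject
21. q=(9,0) nearest=2 d=3 new=(9,0) → blocked by [7,9]×[0,2], reject
22. q=(0,8) nearest=1 d=6 new=(0,7) → blocked by [0,2]×[3,5], reject
23. q=(1,5) nearest=0 d=4 new=(1,5) → blocked by [0,2]×[3,5], reject
24. q=(4,3) nearest=1 d=1 new=(4,3) → add node 5 parent=1 cost=4
25. q=(5,7) nearest=5 d=4 new=(5,7) → blocked by [3,5]×[4,6], reject
26. q=(1,4) nearest=0 d=3 new=(1,4) → blocked by [0,2]×[3,5], reject
27. q=(11,1) nearest=2 d=5 new=(11,1) → blocked by [7,9]×[0,2], reject
28. q=(9,5) nearest=1 d=4 new=(9,5) → blocked by [6,8]×[2,4], reject
29. q=(11,1) nearest=2 d=5 new=(11,1) → blocked by [7,9]×[0,2], reject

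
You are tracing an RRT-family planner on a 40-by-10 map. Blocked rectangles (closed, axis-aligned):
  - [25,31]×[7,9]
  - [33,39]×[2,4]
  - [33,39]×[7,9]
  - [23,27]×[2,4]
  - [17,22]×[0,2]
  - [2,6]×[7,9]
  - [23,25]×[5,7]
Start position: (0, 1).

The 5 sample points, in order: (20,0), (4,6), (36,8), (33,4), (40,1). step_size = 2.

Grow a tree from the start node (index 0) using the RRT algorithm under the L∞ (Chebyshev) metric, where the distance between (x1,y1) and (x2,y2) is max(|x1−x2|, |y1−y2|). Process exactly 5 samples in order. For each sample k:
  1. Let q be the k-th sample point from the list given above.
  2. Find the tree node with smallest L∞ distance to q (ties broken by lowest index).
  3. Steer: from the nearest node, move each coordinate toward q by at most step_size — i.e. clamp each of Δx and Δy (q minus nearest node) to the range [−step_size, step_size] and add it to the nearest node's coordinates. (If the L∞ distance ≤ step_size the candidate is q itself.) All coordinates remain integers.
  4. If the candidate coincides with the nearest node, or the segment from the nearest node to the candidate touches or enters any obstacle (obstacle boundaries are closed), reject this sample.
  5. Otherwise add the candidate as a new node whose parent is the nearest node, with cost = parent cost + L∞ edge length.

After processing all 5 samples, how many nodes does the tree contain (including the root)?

Node count: 6

1. q=(20,0) nearest=0 d=20 new=(2,0) → add node 1 parent=0 cost=2
2. q=(4,6) nearest=0 d=5 new=(2,3) → add node 2 parent=0 cost=2
3. q=(36,8) nearest=1 d=34 new=(4,2) → add node 3 parent=1 cost=4
4. q=(33,4) nearest=3 d=29 new=(6,4) → add node 4 parent=3 cost=6
5. q=(40,1) nearest=4 d=34 new=(8,2) → add node 5 parent=4 cost=8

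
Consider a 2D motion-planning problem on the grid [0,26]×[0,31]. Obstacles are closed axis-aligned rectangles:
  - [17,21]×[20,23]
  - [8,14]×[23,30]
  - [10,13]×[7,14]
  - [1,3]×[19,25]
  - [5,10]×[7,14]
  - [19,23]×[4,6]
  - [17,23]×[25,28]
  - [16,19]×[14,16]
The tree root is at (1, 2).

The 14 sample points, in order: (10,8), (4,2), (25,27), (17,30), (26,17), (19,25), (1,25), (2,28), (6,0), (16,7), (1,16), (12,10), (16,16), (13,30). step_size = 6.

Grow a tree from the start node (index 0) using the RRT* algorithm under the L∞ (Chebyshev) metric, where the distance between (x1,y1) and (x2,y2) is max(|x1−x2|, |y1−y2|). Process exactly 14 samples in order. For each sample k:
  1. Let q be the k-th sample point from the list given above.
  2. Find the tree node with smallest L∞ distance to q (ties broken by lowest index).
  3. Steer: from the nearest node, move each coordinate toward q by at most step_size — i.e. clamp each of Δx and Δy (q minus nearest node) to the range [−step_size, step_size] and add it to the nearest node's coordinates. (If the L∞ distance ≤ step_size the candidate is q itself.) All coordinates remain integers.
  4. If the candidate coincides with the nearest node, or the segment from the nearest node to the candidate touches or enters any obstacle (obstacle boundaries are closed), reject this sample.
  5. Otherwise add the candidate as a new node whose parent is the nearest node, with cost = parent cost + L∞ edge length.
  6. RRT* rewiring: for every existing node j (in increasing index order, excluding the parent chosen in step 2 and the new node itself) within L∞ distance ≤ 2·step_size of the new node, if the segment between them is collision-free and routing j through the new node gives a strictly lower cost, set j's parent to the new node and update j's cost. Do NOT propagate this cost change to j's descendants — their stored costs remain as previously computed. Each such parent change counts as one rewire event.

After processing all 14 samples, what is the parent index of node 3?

1. q=(10,8) nearest=0 d=9 new=(7,8) → blocked by [5,10]×[7,14], reject
2. q=(4,2) nearest=0 d=3 new=(4,2) → add node 1 parent=0 cost=3
3. q=(25,27) nearest=0 d=25 new=(7,8) → blocked by [5,10]×[7,14], reject
4. q=(17,30) nearest=0 d=28 new=(7,8) → blocked by [5,10]×[7,14], reject
5. q=(26,17) nearest=1 d=22 new=(10,8) → blocked by [10,13]×[7,14], reject
6. q=(19,25) nearest=0 d=23 new=(7,8) → blocked by [5,10]×[7,14], reject
7. q=(1,25) nearest=0 d=23 new=(1,8) → add node 2 parent=0 cost=6
8. q=(2,28) nearest=2 d=20 new=(2,14) → add node 3 parent=2 cost=12
9. q=(6,0) nearest=1 d=2 new=(6,0) → add node 4 parent=1 cost=5
10. q=(16,7) nearest=4 d=10 new=(12,6) → add node 5 parent=4 cost=11
11. q=(1,16) nearest=3 d=2 new=(1,16) → add node 6 parent=3 cost=14
12. q=(12,10) nearest=5 d=4 new=(12,10) → blocked by [10,13]×[7,14], reject
13. q=(16,16) nearest=5 d=10 new=(16,12) → blocked by [10,13]×[7,14], reject
14. q=(13,30) nearest=6 d=14 new=(7,22) → add node 7 parent=6 cost=20

Parent of node 3: 2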